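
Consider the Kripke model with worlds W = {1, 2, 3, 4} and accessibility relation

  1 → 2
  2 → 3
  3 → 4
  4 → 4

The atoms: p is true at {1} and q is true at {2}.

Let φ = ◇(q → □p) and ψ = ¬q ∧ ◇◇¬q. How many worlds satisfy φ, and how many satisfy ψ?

For ◇(q → □p):
1: successors {2}; q → □p there: 2:F. ✗
2: successors {3}; q → □p there: 3:T. ✓
3: successors {4}; q → □p there: 4:T. ✓
4: successors {4}; q → □p there: 4:T. ✓
— 3 worlds.
For ¬q ∧ ◇◇¬q:
1: ¬q is T, ◇◇¬q is T. ✓
2: ¬q is F, ◇◇¬q is T. ✗
3: ¬q is T, ◇◇¬q is T. ✓
4: ¬q is T, ◇◇¬q is T. ✓
— 3 worlds.

3 and 3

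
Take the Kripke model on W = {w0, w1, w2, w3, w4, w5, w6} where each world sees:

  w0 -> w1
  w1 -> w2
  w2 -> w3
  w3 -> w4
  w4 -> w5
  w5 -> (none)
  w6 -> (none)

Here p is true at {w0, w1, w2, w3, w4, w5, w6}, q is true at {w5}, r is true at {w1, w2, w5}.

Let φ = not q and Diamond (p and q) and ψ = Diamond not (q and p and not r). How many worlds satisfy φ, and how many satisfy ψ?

1 and 5

For not q and Diamond (p and q):
w0: not q is T, Diamond (p and q) is F. ✗
w1: not q is T, Diamond (p and q) is F. ✗
w2: not q is T, Diamond (p and q) is F. ✗
w3: not q is T, Diamond (p and q) is F. ✗
w4: not q is T, Diamond (p and q) is T. ✓
w5: not q is F, Diamond (p and q) is F. ✗
w6: not q is T, Diamond (p and q) is F. ✗
— 1 world.
For Diamond not (q and p and not r):
w0: successors {w1}; not (q and p and not r) there: w1:T. ✓
w1: successors {w2}; not (q and p and not r) there: w2:T. ✓
w2: successors {w3}; not (q and p and not r) there: w3:T. ✓
w3: successors {w4}; not (q and p and not r) there: w4:T. ✓
w4: successors {w5}; not (q and p and not r) there: w5:T. ✓
w5: no successors, so Diamond not (q and p and not r) fails. ✗
w6: no successors, so Diamond not (q and p and not r) fails. ✗
— 5 worlds.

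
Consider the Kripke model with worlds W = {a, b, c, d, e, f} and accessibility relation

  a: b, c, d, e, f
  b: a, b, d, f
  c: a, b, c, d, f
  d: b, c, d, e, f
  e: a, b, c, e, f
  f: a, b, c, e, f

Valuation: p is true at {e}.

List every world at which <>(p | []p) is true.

{a, d, e, f}

a: successors {b, c, d, e, f}; p | []p there: b:F, c:F, d:F, e:T, f:F. ✓
b: successors {a, b, d, f}; p | []p there: a:F, b:F, d:F, f:F. ✗
c: successors {a, b, c, d, f}; p | []p there: a:F, b:F, c:F, d:F, f:F. ✗
d: successors {b, c, d, e, f}; p | []p there: b:F, c:F, d:F, e:T, f:F. ✓
e: successors {a, b, c, e, f}; p | []p there: a:F, b:F, c:F, e:T, f:F. ✓
f: successors {a, b, c, e, f}; p | []p there: a:F, b:F, c:F, e:T, f:F. ✓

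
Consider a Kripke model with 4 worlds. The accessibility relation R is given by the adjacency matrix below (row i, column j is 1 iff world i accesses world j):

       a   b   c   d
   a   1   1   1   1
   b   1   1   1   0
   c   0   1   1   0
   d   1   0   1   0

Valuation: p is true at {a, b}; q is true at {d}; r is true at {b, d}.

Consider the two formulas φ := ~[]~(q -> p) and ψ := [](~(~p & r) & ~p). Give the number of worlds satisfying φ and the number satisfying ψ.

For ~[]~(q -> p):
a: []~(q -> p) is F. ✓
b: []~(q -> p) is F. ✓
c: []~(q -> p) is F. ✓
d: []~(q -> p) is F. ✓
— 4 worlds.
For [](~(~p & r) & ~p):
a: successors {a, b, c, d}; ~(~p & r) & ~p there: a:F, b:F, c:T, d:F. ✗
b: successors {a, b, c}; ~(~p & r) & ~p there: a:F, b:F, c:T. ✗
c: successors {b, c}; ~(~p & r) & ~p there: b:F, c:T. ✗
d: successors {a, c}; ~(~p & r) & ~p there: a:F, c:T. ✗
— 0 worlds.

4 and 0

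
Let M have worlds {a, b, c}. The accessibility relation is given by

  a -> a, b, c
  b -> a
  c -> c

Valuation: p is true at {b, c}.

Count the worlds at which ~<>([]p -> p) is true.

a: <>([]p -> p) is T. ✗
b: <>([]p -> p) is T. ✗
c: <>([]p -> p) is T. ✗
Satisfying worlds: ∅.

0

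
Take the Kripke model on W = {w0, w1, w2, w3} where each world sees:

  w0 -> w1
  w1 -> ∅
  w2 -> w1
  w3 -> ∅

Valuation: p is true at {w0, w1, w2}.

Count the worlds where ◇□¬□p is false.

2

w0: successors {w1}; □¬□p there: w1:T. ✓
w1: no successors, so ◇□¬□p fails. ✗
w2: successors {w1}; □¬□p there: w1:T. ✓
w3: no successors, so ◇□¬□p fails. ✗
Satisfying worlds: {w0, w2}.
So ◇□¬□p fails at the other 2 worlds.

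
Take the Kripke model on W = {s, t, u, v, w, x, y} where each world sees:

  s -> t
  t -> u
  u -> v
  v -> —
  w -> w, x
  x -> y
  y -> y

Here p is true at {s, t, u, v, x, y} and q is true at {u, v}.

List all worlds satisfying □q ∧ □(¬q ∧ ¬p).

s: □q is F, □(¬q ∧ ¬p) is F. ✗
t: □q is T, □(¬q ∧ ¬p) is F. ✗
u: □q is T, □(¬q ∧ ¬p) is F. ✗
v: □q is T, □(¬q ∧ ¬p) is T. ✓
w: □q is F, □(¬q ∧ ¬p) is F. ✗
x: □q is F, □(¬q ∧ ¬p) is F. ✗
y: □q is F, □(¬q ∧ ¬p) is F. ✗

{v}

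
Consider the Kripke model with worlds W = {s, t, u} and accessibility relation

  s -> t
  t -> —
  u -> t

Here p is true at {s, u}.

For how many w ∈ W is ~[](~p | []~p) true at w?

s: [](~p | []~p) is T. ✗
t: [](~p | []~p) is T. ✗
u: [](~p | []~p) is T. ✗
Satisfying worlds: ∅.

0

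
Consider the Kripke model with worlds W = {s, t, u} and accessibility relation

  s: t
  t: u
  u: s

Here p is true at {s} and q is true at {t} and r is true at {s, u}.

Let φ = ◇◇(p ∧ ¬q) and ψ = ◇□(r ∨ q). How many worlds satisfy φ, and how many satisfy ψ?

1 and 3

For ◇◇(p ∧ ¬q):
s: successors {t}; ◇(p ∧ ¬q) there: t:F. ✗
t: successors {u}; ◇(p ∧ ¬q) there: u:T. ✓
u: successors {s}; ◇(p ∧ ¬q) there: s:F. ✗
— 1 world.
For ◇□(r ∨ q):
s: successors {t}; □(r ∨ q) there: t:T. ✓
t: successors {u}; □(r ∨ q) there: u:T. ✓
u: successors {s}; □(r ∨ q) there: s:T. ✓
— 3 worlds.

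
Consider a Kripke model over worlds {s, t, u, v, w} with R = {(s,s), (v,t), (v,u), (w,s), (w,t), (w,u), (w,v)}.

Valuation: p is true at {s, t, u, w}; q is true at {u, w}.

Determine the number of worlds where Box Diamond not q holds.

s: successors {s}; Diamond not q there: s:T. ✓
t: no successors, so Box Diamond not q holds vacuously. ✓
u: no successors, so Box Diamond not q holds vacuously. ✓
v: successors {t, u}; Diamond not q there: t:F, u:F. ✗
w: successors {s, t, u, v}; Diamond not q there: s:T, t:F, u:F, v:T. ✗
Satisfying worlds: {s, t, u}.

3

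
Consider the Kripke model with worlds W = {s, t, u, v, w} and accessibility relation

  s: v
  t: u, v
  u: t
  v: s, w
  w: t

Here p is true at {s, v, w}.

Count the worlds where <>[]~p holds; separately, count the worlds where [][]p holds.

2 and 1

For <>[]~p:
s: successors {v}; []~p there: v:F. ✗
t: successors {u, v}; []~p there: u:T, v:F. ✓
u: successors {t}; []~p there: t:F. ✗
v: successors {s, w}; []~p there: s:F, w:T. ✓
w: successors {t}; []~p there: t:F. ✗
— 2 worlds.
For [][]p:
s: successors {v}; []p there: v:T. ✓
t: successors {u, v}; []p there: u:F, v:T. ✗
u: successors {t}; []p there: t:F. ✗
v: successors {s, w}; []p there: s:T, w:F. ✗
w: successors {t}; []p there: t:F. ✗
— 1 world.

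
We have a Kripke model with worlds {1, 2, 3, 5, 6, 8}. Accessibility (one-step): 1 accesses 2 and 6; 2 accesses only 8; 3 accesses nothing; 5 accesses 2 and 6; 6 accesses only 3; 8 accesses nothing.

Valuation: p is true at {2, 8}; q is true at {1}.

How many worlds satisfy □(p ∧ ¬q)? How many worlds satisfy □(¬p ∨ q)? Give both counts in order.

For □(p ∧ ¬q):
1: successors {2, 6}; p ∧ ¬q there: 2:T, 6:F. ✗
2: successors {8}; p ∧ ¬q there: 8:T. ✓
3: no successors, so □(p ∧ ¬q) holds vacuously. ✓
5: successors {2, 6}; p ∧ ¬q there: 2:T, 6:F. ✗
6: successors {3}; p ∧ ¬q there: 3:F. ✗
8: no successors, so □(p ∧ ¬q) holds vacuously. ✓
— 3 worlds.
For □(¬p ∨ q):
1: successors {2, 6}; ¬p ∨ q there: 2:F, 6:T. ✗
2: successors {8}; ¬p ∨ q there: 8:F. ✗
3: no successors, so □(¬p ∨ q) holds vacuously. ✓
5: successors {2, 6}; ¬p ∨ q there: 2:F, 6:T. ✗
6: successors {3}; ¬p ∨ q there: 3:T. ✓
8: no successors, so □(¬p ∨ q) holds vacuously. ✓
— 3 worlds.

3 and 3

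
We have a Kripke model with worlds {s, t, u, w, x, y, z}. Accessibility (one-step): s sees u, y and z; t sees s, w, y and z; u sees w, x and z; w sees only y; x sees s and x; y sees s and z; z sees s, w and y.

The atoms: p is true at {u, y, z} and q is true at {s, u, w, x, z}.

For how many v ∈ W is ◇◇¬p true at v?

7

s: successors {u, y, z}; ◇¬p there: u:T, y:T, z:T. ✓
t: successors {s, w, y, z}; ◇¬p there: s:F, w:F, y:T, z:T. ✓
u: successors {w, x, z}; ◇¬p there: w:F, x:T, z:T. ✓
w: successors {y}; ◇¬p there: y:T. ✓
x: successors {s, x}; ◇¬p there: s:F, x:T. ✓
y: successors {s, z}; ◇¬p there: s:F, z:T. ✓
z: successors {s, w, y}; ◇¬p there: s:F, w:F, y:T. ✓
Satisfying worlds: {s, t, u, w, x, y, z}.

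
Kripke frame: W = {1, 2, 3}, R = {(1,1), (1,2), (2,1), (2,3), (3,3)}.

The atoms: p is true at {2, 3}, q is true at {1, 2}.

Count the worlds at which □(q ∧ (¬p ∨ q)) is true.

1

1: successors {1, 2}; q ∧ (¬p ∨ q) there: 1:T, 2:T. ✓
2: successors {1, 3}; q ∧ (¬p ∨ q) there: 1:T, 3:F. ✗
3: successors {3}; q ∧ (¬p ∨ q) there: 3:F. ✗
Satisfying worlds: {1}.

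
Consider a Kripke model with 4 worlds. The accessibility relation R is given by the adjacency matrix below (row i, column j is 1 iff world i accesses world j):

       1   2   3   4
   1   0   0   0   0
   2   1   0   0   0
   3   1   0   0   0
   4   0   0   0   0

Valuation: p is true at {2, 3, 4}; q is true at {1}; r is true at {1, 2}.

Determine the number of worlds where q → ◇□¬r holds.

1: q is T, ◇□¬r is F. ✗
2: q is F, ◇□¬r is T. ✓
3: q is F, ◇□¬r is T. ✓
4: q is F, ◇□¬r is F. ✓
Satisfying worlds: {2, 3, 4}.

3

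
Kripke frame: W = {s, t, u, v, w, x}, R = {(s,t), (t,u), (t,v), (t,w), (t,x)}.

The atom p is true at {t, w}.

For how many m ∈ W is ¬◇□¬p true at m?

s: ◇□¬p is F. ✓
t: ◇□¬p is T. ✗
u: ◇□¬p is F. ✓
v: ◇□¬p is F. ✓
w: ◇□¬p is F. ✓
x: ◇□¬p is F. ✓
Satisfying worlds: {s, u, v, w, x}.

5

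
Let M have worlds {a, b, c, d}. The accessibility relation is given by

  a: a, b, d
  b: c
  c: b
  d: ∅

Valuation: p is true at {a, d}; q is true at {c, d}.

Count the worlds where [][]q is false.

2

a: successors {a, b, d}; []q there: a:F, b:T, d:T. ✗
b: successors {c}; []q there: c:F. ✗
c: successors {b}; []q there: b:T. ✓
d: no successors, so [][]q holds vacuously. ✓
Satisfying worlds: {c, d}.
So [][]q fails at the other 2 worlds.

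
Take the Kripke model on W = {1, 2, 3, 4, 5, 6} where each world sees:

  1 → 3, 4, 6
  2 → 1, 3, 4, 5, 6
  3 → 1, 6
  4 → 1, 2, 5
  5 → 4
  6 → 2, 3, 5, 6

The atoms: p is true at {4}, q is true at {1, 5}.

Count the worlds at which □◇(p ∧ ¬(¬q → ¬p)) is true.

1: successors {3, 4, 6}; ◇(p ∧ ¬(¬q → ¬p)) there: 3:F, 4:F, 6:F. ✗
2: successors {1, 3, 4, 5, 6}; ◇(p ∧ ¬(¬q → ¬p)) there: 1:T, 3:F, 4:F, 5:T, 6:F. ✗
3: successors {1, 6}; ◇(p ∧ ¬(¬q → ¬p)) there: 1:T, 6:F. ✗
4: successors {1, 2, 5}; ◇(p ∧ ¬(¬q → ¬p)) there: 1:T, 2:T, 5:T. ✓
5: successors {4}; ◇(p ∧ ¬(¬q → ¬p)) there: 4:F. ✗
6: successors {2, 3, 5, 6}; ◇(p ∧ ¬(¬q → ¬p)) there: 2:T, 3:F, 5:T, 6:F. ✗
Satisfying worlds: {4}.

1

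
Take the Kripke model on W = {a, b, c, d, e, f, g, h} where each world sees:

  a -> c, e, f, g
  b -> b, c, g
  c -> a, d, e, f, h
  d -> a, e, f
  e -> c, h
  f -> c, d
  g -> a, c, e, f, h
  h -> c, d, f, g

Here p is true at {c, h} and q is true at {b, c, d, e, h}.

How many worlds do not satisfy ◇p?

1

a: successors {c, e, f, g}; p there: c:T, e:F, f:F, g:F. ✓
b: successors {b, c, g}; p there: b:F, c:T, g:F. ✓
c: successors {a, d, e, f, h}; p there: a:F, d:F, e:F, f:F, h:T. ✓
d: successors {a, e, f}; p there: a:F, e:F, f:F. ✗
e: successors {c, h}; p there: c:T, h:T. ✓
f: successors {c, d}; p there: c:T, d:F. ✓
g: successors {a, c, e, f, h}; p there: a:F, c:T, e:F, f:F, h:T. ✓
h: successors {c, d, f, g}; p there: c:T, d:F, f:F, g:F. ✓
Satisfying worlds: {a, b, c, e, f, g, h}.
So ◇p fails at the other 1 world.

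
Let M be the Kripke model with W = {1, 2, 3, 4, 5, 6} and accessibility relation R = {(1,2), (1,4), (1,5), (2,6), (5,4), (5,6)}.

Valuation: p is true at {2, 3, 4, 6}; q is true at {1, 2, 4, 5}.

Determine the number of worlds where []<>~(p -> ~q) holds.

3

1: successors {2, 4, 5}; <>~(p -> ~q) there: 2:F, 4:F, 5:T. ✗
2: successors {6}; <>~(p -> ~q) there: 6:F. ✗
3: no successors, so []<>~(p -> ~q) holds vacuously. ✓
4: no successors, so []<>~(p -> ~q) holds vacuously. ✓
5: successors {4, 6}; <>~(p -> ~q) there: 4:F, 6:F. ✗
6: no successors, so []<>~(p -> ~q) holds vacuously. ✓
Satisfying worlds: {3, 4, 6}.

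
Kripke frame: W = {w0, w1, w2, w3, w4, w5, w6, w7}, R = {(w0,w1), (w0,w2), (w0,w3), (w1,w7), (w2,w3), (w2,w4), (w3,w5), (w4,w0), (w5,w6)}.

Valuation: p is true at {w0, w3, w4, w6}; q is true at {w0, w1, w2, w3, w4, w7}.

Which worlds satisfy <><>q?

{w0, w2, w4}

w0: successors {w1, w2, w3}; <>q there: w1:T, w2:T, w3:F. ✓
w1: successors {w7}; <>q there: w7:F. ✗
w2: successors {w3, w4}; <>q there: w3:F, w4:T. ✓
w3: successors {w5}; <>q there: w5:F. ✗
w4: successors {w0}; <>q there: w0:T. ✓
w5: successors {w6}; <>q there: w6:F. ✗
w6: no successors, so <><>q fails. ✗
w7: no successors, so <><>q fails. ✗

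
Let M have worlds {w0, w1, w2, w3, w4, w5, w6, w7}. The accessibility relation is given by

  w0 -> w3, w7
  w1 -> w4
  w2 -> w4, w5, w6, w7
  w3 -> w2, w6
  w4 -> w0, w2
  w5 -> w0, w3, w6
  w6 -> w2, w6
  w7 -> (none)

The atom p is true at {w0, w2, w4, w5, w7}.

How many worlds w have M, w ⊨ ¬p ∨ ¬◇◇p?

w0: ¬p is F, ¬◇◇p is F. ✗
w1: ¬p is T, ¬◇◇p is F. ✓
w2: ¬p is F, ¬◇◇p is F. ✗
w3: ¬p is T, ¬◇◇p is F. ✓
w4: ¬p is F, ¬◇◇p is F. ✗
w5: ¬p is F, ¬◇◇p is F. ✗
w6: ¬p is T, ¬◇◇p is F. ✓
w7: ¬p is F, ¬◇◇p is T. ✓
Satisfying worlds: {w1, w3, w6, w7}.

4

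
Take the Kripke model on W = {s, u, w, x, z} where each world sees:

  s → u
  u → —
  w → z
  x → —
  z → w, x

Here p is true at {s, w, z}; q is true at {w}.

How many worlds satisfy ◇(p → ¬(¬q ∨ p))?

2

s: successors {u}; p → ¬(¬q ∨ p) there: u:T. ✓
u: no successors, so ◇(p → ¬(¬q ∨ p)) fails. ✗
w: successors {z}; p → ¬(¬q ∨ p) there: z:F. ✗
x: no successors, so ◇(p → ¬(¬q ∨ p)) fails. ✗
z: successors {w, x}; p → ¬(¬q ∨ p) there: w:F, x:T. ✓
Satisfying worlds: {s, z}.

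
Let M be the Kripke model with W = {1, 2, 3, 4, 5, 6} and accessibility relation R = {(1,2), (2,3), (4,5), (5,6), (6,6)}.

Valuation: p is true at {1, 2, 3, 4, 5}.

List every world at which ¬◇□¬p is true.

1: ◇□¬p is F. ✓
2: ◇□¬p is T. ✗
3: ◇□¬p is F. ✓
4: ◇□¬p is T. ✗
5: ◇□¬p is T. ✗
6: ◇□¬p is T. ✗

{1, 3}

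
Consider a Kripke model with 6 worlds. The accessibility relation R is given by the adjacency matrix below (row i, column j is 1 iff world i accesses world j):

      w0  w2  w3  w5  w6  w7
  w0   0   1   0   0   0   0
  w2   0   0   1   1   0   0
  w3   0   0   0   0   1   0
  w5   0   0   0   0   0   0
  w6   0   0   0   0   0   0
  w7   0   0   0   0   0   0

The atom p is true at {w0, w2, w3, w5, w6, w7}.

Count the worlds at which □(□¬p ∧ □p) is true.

4

w0: successors {w2}; □¬p ∧ □p there: w2:F. ✗
w2: successors {w3, w5}; □¬p ∧ □p there: w3:F, w5:T. ✗
w3: successors {w6}; □¬p ∧ □p there: w6:T. ✓
w5: no successors, so □(□¬p ∧ □p) holds vacuously. ✓
w6: no successors, so □(□¬p ∧ □p) holds vacuously. ✓
w7: no successors, so □(□¬p ∧ □p) holds vacuously. ✓
Satisfying worlds: {w3, w5, w6, w7}.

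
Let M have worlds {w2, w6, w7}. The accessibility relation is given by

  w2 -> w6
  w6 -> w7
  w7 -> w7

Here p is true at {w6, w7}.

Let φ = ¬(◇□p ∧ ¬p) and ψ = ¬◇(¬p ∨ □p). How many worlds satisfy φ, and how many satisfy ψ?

2 and 0

For ¬(◇□p ∧ ¬p):
w2: ◇□p ∧ ¬p is T. ✗
w6: ◇□p ∧ ¬p is F. ✓
w7: ◇□p ∧ ¬p is F. ✓
— 2 worlds.
For ¬◇(¬p ∨ □p):
w2: ◇(¬p ∨ □p) is T. ✗
w6: ◇(¬p ∨ □p) is T. ✗
w7: ◇(¬p ∨ □p) is T. ✗
— 0 worlds.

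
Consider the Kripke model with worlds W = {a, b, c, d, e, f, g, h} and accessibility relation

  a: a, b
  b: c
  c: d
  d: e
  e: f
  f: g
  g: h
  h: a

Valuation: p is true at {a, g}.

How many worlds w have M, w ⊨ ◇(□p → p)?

a: successors {a, b}; □p → p there: a:T, b:T. ✓
b: successors {c}; □p → p there: c:T. ✓
c: successors {d}; □p → p there: d:T. ✓
d: successors {e}; □p → p there: e:T. ✓
e: successors {f}; □p → p there: f:F. ✗
f: successors {g}; □p → p there: g:T. ✓
g: successors {h}; □p → p there: h:F. ✗
h: successors {a}; □p → p there: a:T. ✓
Satisfying worlds: {a, b, c, d, f, h}.

6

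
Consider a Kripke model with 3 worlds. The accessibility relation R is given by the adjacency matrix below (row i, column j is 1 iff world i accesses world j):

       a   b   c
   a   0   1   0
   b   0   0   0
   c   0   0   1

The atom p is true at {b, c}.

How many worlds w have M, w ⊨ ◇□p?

2

a: successors {b}; □p there: b:T. ✓
b: no successors, so ◇□p fails. ✗
c: successors {c}; □p there: c:T. ✓
Satisfying worlds: {a, c}.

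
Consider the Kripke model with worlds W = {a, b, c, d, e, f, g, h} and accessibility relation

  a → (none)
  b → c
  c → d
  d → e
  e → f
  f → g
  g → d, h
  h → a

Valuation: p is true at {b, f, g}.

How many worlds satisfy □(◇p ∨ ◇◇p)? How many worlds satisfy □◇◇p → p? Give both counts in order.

For □(◇p ∨ ◇◇p):
a: no successors, so □(◇p ∨ ◇◇p) holds vacuously. ✓
b: successors {c}; ◇p ∨ ◇◇p there: c:F. ✗
c: successors {d}; ◇p ∨ ◇◇p there: d:T. ✓
d: successors {e}; ◇p ∨ ◇◇p there: e:T. ✓
e: successors {f}; ◇p ∨ ◇◇p there: f:T. ✓
f: successors {g}; ◇p ∨ ◇◇p there: g:F. ✗
g: successors {d, h}; ◇p ∨ ◇◇p there: d:T, h:F. ✗
h: successors {a}; ◇p ∨ ◇◇p there: a:F. ✗
— 4 worlds.
For □◇◇p → p:
a: □◇◇p is T, p is F. ✗
b: □◇◇p is F, p is T. ✓
c: □◇◇p is T, p is F. ✗
d: □◇◇p is T, p is F. ✗
e: □◇◇p is F, p is F. ✓
f: □◇◇p is F, p is T. ✓
g: □◇◇p is F, p is T. ✓
h: □◇◇p is F, p is F. ✓
— 5 worlds.

4 and 5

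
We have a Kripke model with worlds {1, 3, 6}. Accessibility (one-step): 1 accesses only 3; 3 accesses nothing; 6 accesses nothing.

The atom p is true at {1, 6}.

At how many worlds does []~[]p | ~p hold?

1: []~[]p is F, ~p is F. ✗
3: []~[]p is T, ~p is T. ✓
6: []~[]p is T, ~p is F. ✓
Satisfying worlds: {3, 6}.

2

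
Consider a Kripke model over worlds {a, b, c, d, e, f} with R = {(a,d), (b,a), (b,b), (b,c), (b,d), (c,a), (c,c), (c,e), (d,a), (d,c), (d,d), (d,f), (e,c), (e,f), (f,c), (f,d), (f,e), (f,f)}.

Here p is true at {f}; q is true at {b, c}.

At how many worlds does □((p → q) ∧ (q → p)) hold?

1

a: successors {d}; (p → q) ∧ (q → p) there: d:T. ✓
b: successors {a, b, c, d}; (p → q) ∧ (q → p) there: a:T, b:F, c:F, d:T. ✗
c: successors {a, c, e}; (p → q) ∧ (q → p) there: a:T, c:F, e:T. ✗
d: successors {a, c, d, f}; (p → q) ∧ (q → p) there: a:T, c:F, d:T, f:F. ✗
e: successors {c, f}; (p → q) ∧ (q → p) there: c:F, f:F. ✗
f: successors {c, d, e, f}; (p → q) ∧ (q → p) there: c:F, d:T, e:T, f:F. ✗
Satisfying worlds: {a}.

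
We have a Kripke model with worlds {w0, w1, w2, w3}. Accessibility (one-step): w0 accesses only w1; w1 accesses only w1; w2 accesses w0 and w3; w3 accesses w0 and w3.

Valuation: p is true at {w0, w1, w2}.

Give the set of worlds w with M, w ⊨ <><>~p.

w0: successors {w1}; <>~p there: w1:F. ✗
w1: successors {w1}; <>~p there: w1:F. ✗
w2: successors {w0, w3}; <>~p there: w0:F, w3:T. ✓
w3: successors {w0, w3}; <>~p there: w0:F, w3:T. ✓

{w2, w3}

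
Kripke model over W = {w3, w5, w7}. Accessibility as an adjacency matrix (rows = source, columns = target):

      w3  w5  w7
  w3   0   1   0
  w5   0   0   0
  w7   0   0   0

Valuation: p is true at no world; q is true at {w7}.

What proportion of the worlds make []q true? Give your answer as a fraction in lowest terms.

2/3

w3: successors {w5}; q there: w5:F. ✗
w5: no successors, so []q holds vacuously. ✓
w7: no successors, so []q holds vacuously. ✓
That's 2 of 3 worlds, so 2/3.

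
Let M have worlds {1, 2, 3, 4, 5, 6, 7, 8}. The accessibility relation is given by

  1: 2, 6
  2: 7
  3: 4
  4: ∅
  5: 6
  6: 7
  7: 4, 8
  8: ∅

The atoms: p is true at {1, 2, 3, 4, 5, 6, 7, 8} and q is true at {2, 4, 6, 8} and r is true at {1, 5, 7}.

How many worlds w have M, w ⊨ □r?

4

1: successors {2, 6}; r there: 2:F, 6:F. ✗
2: successors {7}; r there: 7:T. ✓
3: successors {4}; r there: 4:F. ✗
4: no successors, so □r holds vacuously. ✓
5: successors {6}; r there: 6:F. ✗
6: successors {7}; r there: 7:T. ✓
7: successors {4, 8}; r there: 4:F, 8:F. ✗
8: no successors, so □r holds vacuously. ✓
Satisfying worlds: {2, 4, 6, 8}.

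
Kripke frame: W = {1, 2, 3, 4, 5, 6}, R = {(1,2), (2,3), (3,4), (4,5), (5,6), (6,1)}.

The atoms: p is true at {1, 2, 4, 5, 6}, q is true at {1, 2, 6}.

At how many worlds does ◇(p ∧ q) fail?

3

1: successors {2}; p ∧ q there: 2:T. ✓
2: successors {3}; p ∧ q there: 3:F. ✗
3: successors {4}; p ∧ q there: 4:F. ✗
4: successors {5}; p ∧ q there: 5:F. ✗
5: successors {6}; p ∧ q there: 6:T. ✓
6: successors {1}; p ∧ q there: 1:T. ✓
Satisfying worlds: {1, 5, 6}.
So ◇(p ∧ q) fails at the other 3 worlds.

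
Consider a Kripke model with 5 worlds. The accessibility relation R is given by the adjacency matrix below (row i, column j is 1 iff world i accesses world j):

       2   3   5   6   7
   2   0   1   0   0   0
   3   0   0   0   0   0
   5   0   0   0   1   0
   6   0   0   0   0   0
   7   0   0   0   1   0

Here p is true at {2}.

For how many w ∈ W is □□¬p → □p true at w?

2

2: □□¬p is T, □p is F. ✗
3: □□¬p is T, □p is T. ✓
5: □□¬p is T, □p is F. ✗
6: □□¬p is T, □p is T. ✓
7: □□¬p is T, □p is F. ✗
Satisfying worlds: {3, 6}.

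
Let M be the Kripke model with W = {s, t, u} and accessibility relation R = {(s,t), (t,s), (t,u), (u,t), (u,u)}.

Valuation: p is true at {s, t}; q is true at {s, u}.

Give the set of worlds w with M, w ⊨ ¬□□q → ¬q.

s: ¬□□q is F, ¬q is F. ✓
t: ¬□□q is T, ¬q is T. ✓
u: ¬□□q is T, ¬q is F. ✗

{s, t}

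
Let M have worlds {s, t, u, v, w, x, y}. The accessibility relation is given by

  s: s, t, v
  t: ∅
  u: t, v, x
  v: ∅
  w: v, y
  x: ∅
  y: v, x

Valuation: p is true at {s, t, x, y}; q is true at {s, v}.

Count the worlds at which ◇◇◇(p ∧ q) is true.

s: successors {s, t, v}; ◇◇(p ∧ q) there: s:T, t:F, v:F. ✓
t: no successors, so ◇◇◇(p ∧ q) fails. ✗
u: successors {t, v, x}; ◇◇(p ∧ q) there: t:F, v:F, x:F. ✗
v: no successors, so ◇◇◇(p ∧ q) fails. ✗
w: successors {v, y}; ◇◇(p ∧ q) there: v:F, y:F. ✗
x: no successors, so ◇◇◇(p ∧ q) fails. ✗
y: successors {v, x}; ◇◇(p ∧ q) there: v:F, x:F. ✗
Satisfying worlds: {s}.

1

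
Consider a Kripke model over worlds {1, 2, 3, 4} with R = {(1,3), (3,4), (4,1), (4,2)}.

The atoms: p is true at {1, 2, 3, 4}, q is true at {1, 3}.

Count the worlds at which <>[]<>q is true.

1: successors {3}; []<>q there: 3:T. ✓
2: no successors, so <>[]<>q fails. ✗
3: successors {4}; []<>q there: 4:F. ✗
4: successors {1, 2}; []<>q there: 1:F, 2:T. ✓
Satisfying worlds: {1, 4}.

2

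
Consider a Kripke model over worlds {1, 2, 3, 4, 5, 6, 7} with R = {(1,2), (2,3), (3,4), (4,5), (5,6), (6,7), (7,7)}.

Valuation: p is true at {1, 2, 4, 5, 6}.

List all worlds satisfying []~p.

{2, 6, 7}

1: successors {2}; ~p there: 2:F. ✗
2: successors {3}; ~p there: 3:T. ✓
3: successors {4}; ~p there: 4:F. ✗
4: successors {5}; ~p there: 5:F. ✗
5: successors {6}; ~p there: 6:F. ✗
6: successors {7}; ~p there: 7:T. ✓
7: successors {7}; ~p there: 7:T. ✓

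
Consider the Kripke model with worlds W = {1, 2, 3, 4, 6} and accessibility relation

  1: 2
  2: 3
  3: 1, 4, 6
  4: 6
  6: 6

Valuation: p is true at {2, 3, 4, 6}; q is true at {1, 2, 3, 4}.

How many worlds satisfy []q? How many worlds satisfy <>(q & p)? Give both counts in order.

2 and 3

For []q:
1: successors {2}; q there: 2:T. ✓
2: successors {3}; q there: 3:T. ✓
3: successors {1, 4, 6}; q there: 1:T, 4:T, 6:F. ✗
4: successors {6}; q there: 6:F. ✗
6: successors {6}; q there: 6:F. ✗
— 2 worlds.
For <>(q & p):
1: successors {2}; q & p there: 2:T. ✓
2: successors {3}; q & p there: 3:T. ✓
3: successors {1, 4, 6}; q & p there: 1:F, 4:T, 6:F. ✓
4: successors {6}; q & p there: 6:F. ✗
6: successors {6}; q & p there: 6:F. ✗
— 3 worlds.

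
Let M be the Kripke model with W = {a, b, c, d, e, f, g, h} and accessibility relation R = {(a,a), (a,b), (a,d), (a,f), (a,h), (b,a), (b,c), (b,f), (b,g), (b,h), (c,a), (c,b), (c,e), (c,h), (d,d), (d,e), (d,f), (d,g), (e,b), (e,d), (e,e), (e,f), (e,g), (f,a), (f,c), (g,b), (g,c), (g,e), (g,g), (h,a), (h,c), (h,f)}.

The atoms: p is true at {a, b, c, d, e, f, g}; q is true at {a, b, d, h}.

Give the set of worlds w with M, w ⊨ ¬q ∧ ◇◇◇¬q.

a: ¬q is F, ◇◇◇¬q is T. ✗
b: ¬q is F, ◇◇◇¬q is T. ✗
c: ¬q is T, ◇◇◇¬q is T. ✓
d: ¬q is F, ◇◇◇¬q is T. ✗
e: ¬q is T, ◇◇◇¬q is T. ✓
f: ¬q is T, ◇◇◇¬q is T. ✓
g: ¬q is T, ◇◇◇¬q is T. ✓
h: ¬q is F, ◇◇◇¬q is T. ✗

{c, e, f, g}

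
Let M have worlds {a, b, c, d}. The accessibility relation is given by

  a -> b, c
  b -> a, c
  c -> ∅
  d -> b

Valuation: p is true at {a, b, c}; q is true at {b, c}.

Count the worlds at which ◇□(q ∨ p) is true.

3

a: successors {b, c}; □(q ∨ p) there: b:T, c:T. ✓
b: successors {a, c}; □(q ∨ p) there: a:T, c:T. ✓
c: no successors, so ◇□(q ∨ p) fails. ✗
d: successors {b}; □(q ∨ p) there: b:T. ✓
Satisfying worlds: {a, b, d}.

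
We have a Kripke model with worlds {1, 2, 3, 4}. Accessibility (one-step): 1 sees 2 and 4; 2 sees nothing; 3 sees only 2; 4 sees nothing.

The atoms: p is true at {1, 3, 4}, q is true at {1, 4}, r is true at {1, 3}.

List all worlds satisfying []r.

1: successors {2, 4}; r there: 2:F, 4:F. ✗
2: no successors, so []r holds vacuously. ✓
3: successors {2}; r there: 2:F. ✗
4: no successors, so []r holds vacuously. ✓

{2, 4}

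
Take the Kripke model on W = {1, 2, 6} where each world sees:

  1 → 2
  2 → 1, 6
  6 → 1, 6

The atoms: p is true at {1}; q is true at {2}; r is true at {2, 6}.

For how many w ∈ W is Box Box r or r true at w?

2

1: Box Box r is F, r is F. ✗
2: Box Box r is F, r is T. ✓
6: Box Box r is F, r is T. ✓
Satisfying worlds: {2, 6}.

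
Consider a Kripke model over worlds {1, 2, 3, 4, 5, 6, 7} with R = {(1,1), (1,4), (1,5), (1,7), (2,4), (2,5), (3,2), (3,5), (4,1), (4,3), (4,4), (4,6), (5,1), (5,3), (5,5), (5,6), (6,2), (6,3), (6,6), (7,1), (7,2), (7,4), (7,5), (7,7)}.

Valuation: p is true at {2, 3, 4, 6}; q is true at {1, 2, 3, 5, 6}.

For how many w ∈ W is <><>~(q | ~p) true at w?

1: successors {1, 4, 5, 7}; <>~(q | ~p) there: 1:T, 4:T, 5:F, 7:T. ✓
2: successors {4, 5}; <>~(q | ~p) there: 4:T, 5:F. ✓
3: successors {2, 5}; <>~(q | ~p) there: 2:T, 5:F. ✓
4: successors {1, 3, 4, 6}; <>~(q | ~p) there: 1:T, 3:F, 4:T, 6:F. ✓
5: successors {1, 3, 5, 6}; <>~(q | ~p) there: 1:T, 3:F, 5:F, 6:F. ✓
6: successors {2, 3, 6}; <>~(q | ~p) there: 2:T, 3:F, 6:F. ✓
7: successors {1, 2, 4, 5, 7}; <>~(q | ~p) there: 1:T, 2:T, 4:T, 5:F, 7:T. ✓
Satisfying worlds: {1, 2, 3, 4, 5, 6, 7}.

7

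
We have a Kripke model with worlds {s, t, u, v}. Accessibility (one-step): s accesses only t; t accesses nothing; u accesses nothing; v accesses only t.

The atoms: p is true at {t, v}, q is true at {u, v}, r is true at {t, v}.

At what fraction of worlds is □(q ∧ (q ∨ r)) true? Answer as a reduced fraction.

1/2

s: successors {t}; q ∧ (q ∨ r) there: t:F. ✗
t: no successors, so □(q ∧ (q ∨ r)) holds vacuously. ✓
u: no successors, so □(q ∧ (q ∨ r)) holds vacuously. ✓
v: successors {t}; q ∧ (q ∨ r) there: t:F. ✗
That's 2 of 4 worlds, so 2/4 = 1/2.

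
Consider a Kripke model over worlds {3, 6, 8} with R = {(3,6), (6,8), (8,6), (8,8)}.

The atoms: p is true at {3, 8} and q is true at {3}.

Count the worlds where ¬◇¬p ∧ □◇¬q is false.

2

3: ¬◇¬p is F, □◇¬q is T. ✗
6: ¬◇¬p is T, □◇¬q is T. ✓
8: ¬◇¬p is F, □◇¬q is T. ✗
Satisfying worlds: {6}.
So ¬◇¬p ∧ □◇¬q fails at the other 2 worlds.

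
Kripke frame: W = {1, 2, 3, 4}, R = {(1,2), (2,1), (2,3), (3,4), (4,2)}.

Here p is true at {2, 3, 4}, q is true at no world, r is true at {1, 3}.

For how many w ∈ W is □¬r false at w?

1

1: successors {2}; ¬r there: 2:T. ✓
2: successors {1, 3}; ¬r there: 1:F, 3:F. ✗
3: successors {4}; ¬r there: 4:T. ✓
4: successors {2}; ¬r there: 2:T. ✓
Satisfying worlds: {1, 3, 4}.
So □¬r fails at the other 1 world.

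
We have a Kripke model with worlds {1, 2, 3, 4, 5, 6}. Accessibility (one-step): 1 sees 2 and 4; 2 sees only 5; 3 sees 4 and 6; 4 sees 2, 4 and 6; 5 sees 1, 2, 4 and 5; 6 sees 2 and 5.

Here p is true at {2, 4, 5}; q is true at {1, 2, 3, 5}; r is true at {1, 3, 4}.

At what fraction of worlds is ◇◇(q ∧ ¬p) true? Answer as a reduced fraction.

1: successors {2, 4}; ◇(q ∧ ¬p) there: 2:F, 4:F. ✗
2: successors {5}; ◇(q ∧ ¬p) there: 5:T. ✓
3: successors {4, 6}; ◇(q ∧ ¬p) there: 4:F, 6:F. ✗
4: successors {2, 4, 6}; ◇(q ∧ ¬p) there: 2:F, 4:F, 6:F. ✗
5: successors {1, 2, 4, 5}; ◇(q ∧ ¬p) there: 1:F, 2:F, 4:F, 5:T. ✓
6: successors {2, 5}; ◇(q ∧ ¬p) there: 2:F, 5:T. ✓
That's 3 of 6 worlds, so 3/6 = 1/2.

1/2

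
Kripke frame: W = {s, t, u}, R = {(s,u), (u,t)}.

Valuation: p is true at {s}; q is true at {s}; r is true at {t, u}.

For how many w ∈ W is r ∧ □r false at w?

1

s: r is F, □r is T. ✗
t: r is T, □r is T. ✓
u: r is T, □r is T. ✓
Satisfying worlds: {t, u}.
So r ∧ □r fails at the other 1 world.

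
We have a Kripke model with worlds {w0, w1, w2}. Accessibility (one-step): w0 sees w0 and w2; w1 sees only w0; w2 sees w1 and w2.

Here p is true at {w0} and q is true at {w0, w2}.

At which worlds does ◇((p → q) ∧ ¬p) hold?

w0: successors {w0, w2}; (p → q) ∧ ¬p there: w0:F, w2:T. ✓
w1: successors {w0}; (p → q) ∧ ¬p there: w0:F. ✗
w2: successors {w1, w2}; (p → q) ∧ ¬p there: w1:T, w2:T. ✓

{w0, w2}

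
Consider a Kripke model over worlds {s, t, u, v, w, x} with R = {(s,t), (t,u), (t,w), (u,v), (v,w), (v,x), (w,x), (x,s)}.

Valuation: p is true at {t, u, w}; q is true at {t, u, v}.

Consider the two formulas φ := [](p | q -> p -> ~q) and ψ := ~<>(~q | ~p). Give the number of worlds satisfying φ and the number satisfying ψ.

4 and 1

For [](p | q -> p -> ~q):
s: successors {t}; p | q -> p -> ~q there: t:F. ✗
t: successors {u, w}; p | q -> p -> ~q there: u:F, w:T. ✗
u: successors {v}; p | q -> p -> ~q there: v:T. ✓
v: successors {w, x}; p | q -> p -> ~q there: w:T, x:T. ✓
w: successors {x}; p | q -> p -> ~q there: x:T. ✓
x: successors {s}; p | q -> p -> ~q there: s:T. ✓
— 4 worlds.
For ~<>(~q | ~p):
s: <>(~q | ~p) is F. ✓
t: <>(~q | ~p) is T. ✗
u: <>(~q | ~p) is T. ✗
v: <>(~q | ~p) is T. ✗
w: <>(~q | ~p) is T. ✗
x: <>(~q | ~p) is T. ✗
— 1 world.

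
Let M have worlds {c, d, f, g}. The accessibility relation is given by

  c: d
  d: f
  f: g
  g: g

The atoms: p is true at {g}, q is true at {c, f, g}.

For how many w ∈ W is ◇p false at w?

2

c: successors {d}; p there: d:F. ✗
d: successors {f}; p there: f:F. ✗
f: successors {g}; p there: g:T. ✓
g: successors {g}; p there: g:T. ✓
Satisfying worlds: {f, g}.
So ◇p fails at the other 2 worlds.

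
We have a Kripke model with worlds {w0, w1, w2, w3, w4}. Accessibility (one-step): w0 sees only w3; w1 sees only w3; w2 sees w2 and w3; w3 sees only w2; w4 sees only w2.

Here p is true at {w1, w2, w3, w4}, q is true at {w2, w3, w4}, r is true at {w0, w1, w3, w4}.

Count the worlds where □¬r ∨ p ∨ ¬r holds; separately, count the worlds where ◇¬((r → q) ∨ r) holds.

For □¬r ∨ p ∨ ¬r:
w0: □¬r is F, p ∨ ¬r is F. ✗
w1: □¬r is F, p ∨ ¬r is T. ✓
w2: □¬r is F, p ∨ ¬r is T. ✓
w3: □¬r is T, p ∨ ¬r is T. ✓
w4: □¬r is T, p ∨ ¬r is T. ✓
— 4 worlds.
For ◇¬((r → q) ∨ r):
w0: successors {w3}; ¬((r → q) ∨ r) there: w3:F. ✗
w1: successors {w3}; ¬((r → q) ∨ r) there: w3:F. ✗
w2: successors {w2, w3}; ¬((r → q) ∨ r) there: w2:F, w3:F. ✗
w3: successors {w2}; ¬((r → q) ∨ r) there: w2:F. ✗
w4: successors {w2}; ¬((r → q) ∨ r) there: w2:F. ✗
— 0 worlds.

4 and 0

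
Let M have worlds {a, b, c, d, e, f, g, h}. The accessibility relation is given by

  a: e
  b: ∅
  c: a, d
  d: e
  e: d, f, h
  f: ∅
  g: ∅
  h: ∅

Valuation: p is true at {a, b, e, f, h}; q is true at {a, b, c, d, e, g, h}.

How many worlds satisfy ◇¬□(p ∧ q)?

a: successors {e}; ¬□(p ∧ q) there: e:T. ✓
b: no successors, so ◇¬□(p ∧ q) fails. ✗
c: successors {a, d}; ¬□(p ∧ q) there: a:F, d:F. ✗
d: successors {e}; ¬□(p ∧ q) there: e:T. ✓
e: successors {d, f, h}; ¬□(p ∧ q) there: d:F, f:F, h:F. ✗
f: no successors, so ◇¬□(p ∧ q) fails. ✗
g: no successors, so ◇¬□(p ∧ q) fails. ✗
h: no successors, so ◇¬□(p ∧ q) fails. ✗
Satisfying worlds: {a, d}.

2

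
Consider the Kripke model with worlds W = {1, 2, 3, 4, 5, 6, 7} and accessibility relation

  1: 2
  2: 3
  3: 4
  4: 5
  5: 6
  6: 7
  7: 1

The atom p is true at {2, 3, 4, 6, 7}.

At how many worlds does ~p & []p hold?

1: ~p is T, []p is T. ✓
2: ~p is F, []p is T. ✗
3: ~p is F, []p is T. ✗
4: ~p is F, []p is F. ✗
5: ~p is T, []p is T. ✓
6: ~p is F, []p is T. ✗
7: ~p is F, []p is F. ✗
Satisfying worlds: {1, 5}.

2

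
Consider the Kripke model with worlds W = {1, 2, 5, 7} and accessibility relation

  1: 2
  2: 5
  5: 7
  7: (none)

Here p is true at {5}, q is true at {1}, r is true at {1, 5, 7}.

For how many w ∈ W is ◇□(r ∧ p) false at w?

1: successors {2}; □(r ∧ p) there: 2:T. ✓
2: successors {5}; □(r ∧ p) there: 5:F. ✗
5: successors {7}; □(r ∧ p) there: 7:T. ✓
7: no successors, so ◇□(r ∧ p) fails. ✗
Satisfying worlds: {1, 5}.
So ◇□(r ∧ p) fails at the other 2 worlds.

2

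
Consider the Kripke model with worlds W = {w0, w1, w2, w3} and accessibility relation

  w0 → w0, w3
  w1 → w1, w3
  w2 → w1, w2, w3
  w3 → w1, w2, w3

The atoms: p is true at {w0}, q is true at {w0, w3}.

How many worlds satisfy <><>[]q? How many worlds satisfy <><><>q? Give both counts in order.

1 and 4

For <><>[]q:
w0: successors {w0, w3}; <>[]q there: w0:T, w3:F. ✓
w1: successors {w1, w3}; <>[]q there: w1:F, w3:F. ✗
w2: successors {w1, w2, w3}; <>[]q there: w1:F, w2:F, w3:F. ✗
w3: successors {w1, w2, w3}; <>[]q there: w1:F, w2:F, w3:F. ✗
— 1 world.
For <><><>q:
w0: successors {w0, w3}; <><>q there: w0:T, w3:T. ✓
w1: successors {w1, w3}; <><>q there: w1:T, w3:T. ✓
w2: successors {w1, w2, w3}; <><>q there: w1:T, w2:T, w3:T. ✓
w3: successors {w1, w2, w3}; <><>q there: w1:T, w2:T, w3:T. ✓
— 4 worlds.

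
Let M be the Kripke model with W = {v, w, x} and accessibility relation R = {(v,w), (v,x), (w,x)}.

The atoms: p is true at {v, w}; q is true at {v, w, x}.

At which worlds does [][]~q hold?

{w, x}

v: successors {w, x}; []~q there: w:F, x:T. ✗
w: successors {x}; []~q there: x:T. ✓
x: no successors, so [][]~q holds vacuously. ✓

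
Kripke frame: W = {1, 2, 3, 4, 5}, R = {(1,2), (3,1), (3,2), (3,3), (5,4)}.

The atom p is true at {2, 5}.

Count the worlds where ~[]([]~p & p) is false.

1: []([]~p & p) is T. ✗
2: []([]~p & p) is T. ✗
3: []([]~p & p) is F. ✓
4: []([]~p & p) is T. ✗
5: []([]~p & p) is F. ✓
Satisfying worlds: {3, 5}.
So ~[]([]~p & p) fails at the other 3 worlds.

3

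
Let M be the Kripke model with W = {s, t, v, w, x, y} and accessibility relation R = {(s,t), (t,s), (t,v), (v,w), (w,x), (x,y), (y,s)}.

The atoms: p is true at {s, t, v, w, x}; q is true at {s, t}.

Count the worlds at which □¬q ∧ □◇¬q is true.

2

s: □¬q is F, □◇¬q is T. ✗
t: □¬q is F, □◇¬q is F. ✗
v: □¬q is T, □◇¬q is T. ✓
w: □¬q is T, □◇¬q is T. ✓
x: □¬q is T, □◇¬q is F. ✗
y: □¬q is F, □◇¬q is F. ✗
Satisfying worlds: {v, w}.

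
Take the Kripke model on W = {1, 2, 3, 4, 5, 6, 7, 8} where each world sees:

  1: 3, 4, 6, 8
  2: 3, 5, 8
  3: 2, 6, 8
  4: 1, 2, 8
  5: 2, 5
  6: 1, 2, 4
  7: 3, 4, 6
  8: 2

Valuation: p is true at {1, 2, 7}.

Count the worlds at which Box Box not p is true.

1: successors {3, 4, 6, 8}; Box not p there: 3:F, 4:F, 6:F, 8:F. ✗
2: successors {3, 5, 8}; Box not p there: 3:F, 5:F, 8:F. ✗
3: successors {2, 6, 8}; Box not p there: 2:T, 6:F, 8:F. ✗
4: successors {1, 2, 8}; Box not p there: 1:T, 2:T, 8:F. ✗
5: successors {2, 5}; Box not p there: 2:T, 5:F. ✗
6: successors {1, 2, 4}; Box not p there: 1:T, 2:T, 4:F. ✗
7: successors {3, 4, 6}; Box not p there: 3:F, 4:F, 6:F. ✗
8: successors {2}; Box not p there: 2:T. ✓
Satisfying worlds: {8}.

1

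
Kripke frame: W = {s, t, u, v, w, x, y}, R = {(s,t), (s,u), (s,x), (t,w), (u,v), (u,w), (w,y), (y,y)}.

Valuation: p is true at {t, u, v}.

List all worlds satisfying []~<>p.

s: successors {t, u, x}; ~<>p there: t:T, u:F, x:T. ✗
t: successors {w}; ~<>p there: w:T. ✓
u: successors {v, w}; ~<>p there: v:T, w:T. ✓
v: no successors, so []~<>p holds vacuously. ✓
w: successors {y}; ~<>p there: y:T. ✓
x: no successors, so []~<>p holds vacuously. ✓
y: successors {y}; ~<>p there: y:T. ✓

{t, u, v, w, x, y}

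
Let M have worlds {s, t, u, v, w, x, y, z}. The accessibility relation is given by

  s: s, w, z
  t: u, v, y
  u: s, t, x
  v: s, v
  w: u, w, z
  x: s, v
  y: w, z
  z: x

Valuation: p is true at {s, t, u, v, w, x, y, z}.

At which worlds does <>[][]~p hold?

∅

s: successors {s, w, z}; [][]~p there: s:F, w:F, z:F. ✗
t: successors {u, v, y}; [][]~p there: u:F, v:F, y:F. ✗
u: successors {s, t, x}; [][]~p there: s:F, t:F, x:F. ✗
v: successors {s, v}; [][]~p there: s:F, v:F. ✗
w: successors {u, w, z}; [][]~p there: u:F, w:F, z:F. ✗
x: successors {s, v}; [][]~p there: s:F, v:F. ✗
y: successors {w, z}; [][]~p there: w:F, z:F. ✗
z: successors {x}; [][]~p there: x:F. ✗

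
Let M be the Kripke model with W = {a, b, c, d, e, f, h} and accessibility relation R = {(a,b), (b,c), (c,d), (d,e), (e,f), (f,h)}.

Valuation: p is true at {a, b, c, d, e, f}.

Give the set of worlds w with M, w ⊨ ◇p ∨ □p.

{a, b, c, d, e, h}

a: ◇p is T, □p is T. ✓
b: ◇p is T, □p is T. ✓
c: ◇p is T, □p is T. ✓
d: ◇p is T, □p is T. ✓
e: ◇p is T, □p is T. ✓
f: ◇p is F, □p is F. ✗
h: ◇p is F, □p is T. ✓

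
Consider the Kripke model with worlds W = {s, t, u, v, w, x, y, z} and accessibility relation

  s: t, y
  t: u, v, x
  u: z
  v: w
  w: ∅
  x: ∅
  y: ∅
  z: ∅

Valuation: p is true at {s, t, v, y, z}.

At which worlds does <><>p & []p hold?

{s}

s: <><>p is T, []p is T. ✓
t: <><>p is T, []p is F. ✗
u: <><>p is F, []p is T. ✗
v: <><>p is F, []p is F. ✗
w: <><>p is F, []p is T. ✗
x: <><>p is F, []p is T. ✗
y: <><>p is F, []p is T. ✗
z: <><>p is F, []p is T. ✗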